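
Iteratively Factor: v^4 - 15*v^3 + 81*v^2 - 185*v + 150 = (v - 5)*(v^3 - 10*v^2 + 31*v - 30) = (v - 5)*(v - 3)*(v^2 - 7*v + 10) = (v - 5)*(v - 3)*(v - 2)*(v - 5)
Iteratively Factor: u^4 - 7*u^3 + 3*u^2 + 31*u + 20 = (u - 5)*(u^3 - 2*u^2 - 7*u - 4) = (u - 5)*(u - 4)*(u^2 + 2*u + 1) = (u - 5)*(u - 4)*(u + 1)*(u + 1)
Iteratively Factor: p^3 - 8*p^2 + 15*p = (p - 3)*(p^2 - 5*p) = p*(p - 3)*(p - 5)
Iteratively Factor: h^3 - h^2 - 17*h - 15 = (h + 1)*(h^2 - 2*h - 15) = (h + 1)*(h + 3)*(h - 5)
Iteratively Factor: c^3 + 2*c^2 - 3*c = (c - 1)*(c^2 + 3*c) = (c - 1)*(c + 3)*(c)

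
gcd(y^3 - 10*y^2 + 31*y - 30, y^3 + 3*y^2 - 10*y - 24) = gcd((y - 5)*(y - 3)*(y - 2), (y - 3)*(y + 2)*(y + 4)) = y - 3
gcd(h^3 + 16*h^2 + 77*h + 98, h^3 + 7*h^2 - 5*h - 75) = 1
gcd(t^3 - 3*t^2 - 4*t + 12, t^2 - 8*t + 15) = t - 3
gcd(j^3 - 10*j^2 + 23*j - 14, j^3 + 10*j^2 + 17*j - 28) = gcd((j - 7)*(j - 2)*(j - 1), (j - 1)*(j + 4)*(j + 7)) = j - 1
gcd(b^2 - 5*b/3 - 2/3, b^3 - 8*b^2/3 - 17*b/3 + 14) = b - 2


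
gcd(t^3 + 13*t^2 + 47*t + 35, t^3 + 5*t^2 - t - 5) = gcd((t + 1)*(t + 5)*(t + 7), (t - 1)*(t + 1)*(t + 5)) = t^2 + 6*t + 5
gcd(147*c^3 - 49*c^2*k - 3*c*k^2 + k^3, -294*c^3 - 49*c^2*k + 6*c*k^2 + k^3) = 49*c^2 - k^2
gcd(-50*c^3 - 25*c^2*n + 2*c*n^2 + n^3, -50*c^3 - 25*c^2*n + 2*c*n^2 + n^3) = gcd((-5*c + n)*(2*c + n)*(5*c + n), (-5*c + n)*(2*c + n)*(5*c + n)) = 50*c^3 + 25*c^2*n - 2*c*n^2 - n^3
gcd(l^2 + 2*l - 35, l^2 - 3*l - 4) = 1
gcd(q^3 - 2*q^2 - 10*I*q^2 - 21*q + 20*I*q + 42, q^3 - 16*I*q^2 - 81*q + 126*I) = q^2 - 10*I*q - 21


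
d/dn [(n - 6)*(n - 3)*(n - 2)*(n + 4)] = 4*n^3 - 21*n^2 - 16*n + 108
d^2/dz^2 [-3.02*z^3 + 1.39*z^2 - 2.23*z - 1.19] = 2.78 - 18.12*z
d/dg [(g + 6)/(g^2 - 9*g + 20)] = (g^2 - 9*g - (g + 6)*(2*g - 9) + 20)/(g^2 - 9*g + 20)^2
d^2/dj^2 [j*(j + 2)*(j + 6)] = 6*j + 16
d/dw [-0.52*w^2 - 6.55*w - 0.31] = -1.04*w - 6.55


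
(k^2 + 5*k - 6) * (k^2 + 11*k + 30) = k^4 + 16*k^3 + 79*k^2 + 84*k - 180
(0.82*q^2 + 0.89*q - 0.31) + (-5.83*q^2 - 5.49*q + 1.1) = -5.01*q^2 - 4.6*q + 0.79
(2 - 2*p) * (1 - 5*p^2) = 10*p^3 - 10*p^2 - 2*p + 2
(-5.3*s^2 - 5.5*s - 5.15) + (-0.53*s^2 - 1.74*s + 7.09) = -5.83*s^2 - 7.24*s + 1.94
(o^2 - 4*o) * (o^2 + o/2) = o^4 - 7*o^3/2 - 2*o^2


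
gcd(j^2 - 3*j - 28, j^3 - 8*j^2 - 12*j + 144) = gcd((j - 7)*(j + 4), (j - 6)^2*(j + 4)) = j + 4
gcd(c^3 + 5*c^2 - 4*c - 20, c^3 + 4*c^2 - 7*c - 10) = c^2 + 3*c - 10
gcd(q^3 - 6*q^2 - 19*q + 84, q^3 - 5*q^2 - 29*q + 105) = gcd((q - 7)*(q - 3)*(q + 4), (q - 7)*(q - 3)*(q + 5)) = q^2 - 10*q + 21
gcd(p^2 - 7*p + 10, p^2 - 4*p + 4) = p - 2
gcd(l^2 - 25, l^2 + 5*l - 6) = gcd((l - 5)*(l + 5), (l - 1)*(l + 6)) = 1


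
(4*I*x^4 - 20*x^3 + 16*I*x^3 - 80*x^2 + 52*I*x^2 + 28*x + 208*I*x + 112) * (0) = 0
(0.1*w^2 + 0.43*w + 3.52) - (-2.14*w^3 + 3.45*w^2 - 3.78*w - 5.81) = 2.14*w^3 - 3.35*w^2 + 4.21*w + 9.33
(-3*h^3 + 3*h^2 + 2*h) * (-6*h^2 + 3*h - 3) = 18*h^5 - 27*h^4 + 6*h^3 - 3*h^2 - 6*h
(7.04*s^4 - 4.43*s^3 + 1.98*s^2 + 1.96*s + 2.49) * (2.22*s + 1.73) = 15.6288*s^5 + 2.3446*s^4 - 3.2683*s^3 + 7.7766*s^2 + 8.9186*s + 4.3077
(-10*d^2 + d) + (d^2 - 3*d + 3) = -9*d^2 - 2*d + 3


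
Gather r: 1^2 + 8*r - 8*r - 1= 0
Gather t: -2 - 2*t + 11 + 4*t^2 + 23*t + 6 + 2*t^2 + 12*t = 6*t^2 + 33*t + 15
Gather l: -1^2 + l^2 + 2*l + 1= l^2 + 2*l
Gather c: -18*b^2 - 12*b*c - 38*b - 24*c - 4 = -18*b^2 - 38*b + c*(-12*b - 24) - 4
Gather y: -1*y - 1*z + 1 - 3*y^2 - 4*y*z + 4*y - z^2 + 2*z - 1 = -3*y^2 + y*(3 - 4*z) - z^2 + z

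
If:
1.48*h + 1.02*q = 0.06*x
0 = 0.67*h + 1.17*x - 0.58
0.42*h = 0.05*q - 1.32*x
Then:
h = 2.50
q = -3.68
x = -0.93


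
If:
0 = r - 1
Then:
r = 1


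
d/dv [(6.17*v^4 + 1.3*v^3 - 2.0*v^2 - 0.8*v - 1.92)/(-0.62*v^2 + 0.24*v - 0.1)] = (-7.6508*v^5 + 3.6364*v^4 - 1.844*v^3 - 1.366*v^2 - 1.9808*v + 0.5408)/(0.3844*v^4 - 0.2976*v^3 + 0.1816*v^2 - 0.048*v + 0.01)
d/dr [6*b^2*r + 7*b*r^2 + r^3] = 6*b^2 + 14*b*r + 3*r^2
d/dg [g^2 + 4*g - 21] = 2*g + 4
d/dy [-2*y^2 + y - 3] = 1 - 4*y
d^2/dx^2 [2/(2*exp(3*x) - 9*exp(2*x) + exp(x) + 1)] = 2*((-18*exp(2*x) + 36*exp(x) - 1)*(2*exp(3*x) - 9*exp(2*x) + exp(x) + 1) + 2*(6*exp(2*x) - 18*exp(x) + 1)^2*exp(x))*exp(x)/(2*exp(3*x) - 9*exp(2*x) + exp(x) + 1)^3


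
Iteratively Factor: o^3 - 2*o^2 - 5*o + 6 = (o + 2)*(o^2 - 4*o + 3) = (o - 1)*(o + 2)*(o - 3)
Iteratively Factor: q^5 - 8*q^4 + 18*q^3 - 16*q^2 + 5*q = (q - 1)*(q^4 - 7*q^3 + 11*q^2 - 5*q) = (q - 1)^2*(q^3 - 6*q^2 + 5*q) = (q - 5)*(q - 1)^2*(q^2 - q) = (q - 5)*(q - 1)^3*(q)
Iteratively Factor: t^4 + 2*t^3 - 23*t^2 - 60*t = (t + 4)*(t^3 - 2*t^2 - 15*t) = (t + 3)*(t + 4)*(t^2 - 5*t) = (t - 5)*(t + 3)*(t + 4)*(t)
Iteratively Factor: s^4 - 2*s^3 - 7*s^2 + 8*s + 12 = (s + 1)*(s^3 - 3*s^2 - 4*s + 12) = (s - 2)*(s + 1)*(s^2 - s - 6) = (s - 2)*(s + 1)*(s + 2)*(s - 3)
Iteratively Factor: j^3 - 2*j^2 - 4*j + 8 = (j - 2)*(j^2 - 4) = (j - 2)^2*(j + 2)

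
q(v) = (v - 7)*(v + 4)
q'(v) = 2*v - 3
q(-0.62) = -25.76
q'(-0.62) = -4.24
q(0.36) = -28.95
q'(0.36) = -2.28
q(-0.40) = -26.64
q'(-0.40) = -3.80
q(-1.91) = -18.62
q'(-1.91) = -6.82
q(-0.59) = -25.88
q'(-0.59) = -4.18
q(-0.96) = -24.20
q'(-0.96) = -4.92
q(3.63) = -25.71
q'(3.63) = 4.26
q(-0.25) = -27.19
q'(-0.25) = -3.50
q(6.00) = -10.00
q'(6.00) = 9.00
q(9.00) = 26.00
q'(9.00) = 15.00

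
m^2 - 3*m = m*(m - 3)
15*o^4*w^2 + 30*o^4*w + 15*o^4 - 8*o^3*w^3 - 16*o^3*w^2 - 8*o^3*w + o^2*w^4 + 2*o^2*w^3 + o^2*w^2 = (-5*o + w)*(-3*o + w)*(o*w + o)^2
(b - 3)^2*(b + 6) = b^3 - 27*b + 54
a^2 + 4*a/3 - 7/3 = (a - 1)*(a + 7/3)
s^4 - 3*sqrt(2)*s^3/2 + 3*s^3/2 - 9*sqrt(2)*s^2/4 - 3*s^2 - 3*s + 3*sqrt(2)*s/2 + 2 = (s - 1/2)*(s + 2)*(s - 2*sqrt(2))*(s + sqrt(2)/2)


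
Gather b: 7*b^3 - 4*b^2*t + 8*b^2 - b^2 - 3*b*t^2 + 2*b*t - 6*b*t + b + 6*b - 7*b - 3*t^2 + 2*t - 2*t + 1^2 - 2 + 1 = 7*b^3 + b^2*(7 - 4*t) + b*(-3*t^2 - 4*t) - 3*t^2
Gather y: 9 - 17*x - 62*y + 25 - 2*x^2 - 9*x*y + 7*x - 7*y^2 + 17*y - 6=-2*x^2 - 10*x - 7*y^2 + y*(-9*x - 45) + 28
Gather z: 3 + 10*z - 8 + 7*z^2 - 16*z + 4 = 7*z^2 - 6*z - 1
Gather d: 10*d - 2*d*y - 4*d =d*(6 - 2*y)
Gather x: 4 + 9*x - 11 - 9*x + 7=0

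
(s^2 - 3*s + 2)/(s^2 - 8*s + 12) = (s - 1)/(s - 6)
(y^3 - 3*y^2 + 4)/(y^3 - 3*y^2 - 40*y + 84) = (y^2 - y - 2)/(y^2 - y - 42)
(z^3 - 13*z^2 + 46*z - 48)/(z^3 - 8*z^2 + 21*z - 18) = (z - 8)/(z - 3)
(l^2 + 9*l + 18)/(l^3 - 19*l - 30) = (l + 6)/(l^2 - 3*l - 10)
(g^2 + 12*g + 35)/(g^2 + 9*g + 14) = (g + 5)/(g + 2)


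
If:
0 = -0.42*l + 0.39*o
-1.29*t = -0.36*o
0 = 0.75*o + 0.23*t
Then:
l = 0.00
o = 0.00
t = 0.00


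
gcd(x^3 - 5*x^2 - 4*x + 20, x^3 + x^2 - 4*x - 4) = x^2 - 4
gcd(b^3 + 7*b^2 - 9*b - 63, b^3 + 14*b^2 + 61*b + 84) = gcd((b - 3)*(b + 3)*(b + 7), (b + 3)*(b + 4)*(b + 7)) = b^2 + 10*b + 21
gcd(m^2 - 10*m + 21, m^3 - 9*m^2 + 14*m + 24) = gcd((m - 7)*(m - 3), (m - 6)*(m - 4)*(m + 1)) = 1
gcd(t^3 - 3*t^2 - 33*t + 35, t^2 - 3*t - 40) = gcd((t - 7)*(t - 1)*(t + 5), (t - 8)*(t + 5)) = t + 5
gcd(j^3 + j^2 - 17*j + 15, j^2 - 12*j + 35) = 1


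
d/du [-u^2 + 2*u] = 2 - 2*u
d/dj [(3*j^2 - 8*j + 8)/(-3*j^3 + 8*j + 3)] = (2*(3*j - 4)*(-3*j^3 + 8*j + 3) + (9*j^2 - 8)*(3*j^2 - 8*j + 8))/(-3*j^3 + 8*j + 3)^2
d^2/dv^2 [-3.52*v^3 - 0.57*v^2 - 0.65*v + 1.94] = -21.12*v - 1.14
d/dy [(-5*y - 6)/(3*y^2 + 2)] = (15*y^2 + 36*y - 10)/(9*y^4 + 12*y^2 + 4)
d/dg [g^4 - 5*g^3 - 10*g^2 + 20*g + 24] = 4*g^3 - 15*g^2 - 20*g + 20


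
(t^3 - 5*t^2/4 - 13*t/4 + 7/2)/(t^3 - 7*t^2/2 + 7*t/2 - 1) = (4*t + 7)/(2*(2*t - 1))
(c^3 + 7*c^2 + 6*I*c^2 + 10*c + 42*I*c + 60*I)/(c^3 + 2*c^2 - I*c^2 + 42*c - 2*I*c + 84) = (c + 5)/(c - 7*I)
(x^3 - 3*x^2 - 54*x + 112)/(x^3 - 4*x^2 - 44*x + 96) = (x + 7)/(x + 6)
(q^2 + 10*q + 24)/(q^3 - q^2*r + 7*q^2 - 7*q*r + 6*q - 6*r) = (q + 4)/(q^2 - q*r + q - r)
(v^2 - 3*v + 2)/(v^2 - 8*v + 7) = (v - 2)/(v - 7)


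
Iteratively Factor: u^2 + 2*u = (u)*(u + 2)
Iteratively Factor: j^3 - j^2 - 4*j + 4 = (j + 2)*(j^2 - 3*j + 2) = (j - 2)*(j + 2)*(j - 1)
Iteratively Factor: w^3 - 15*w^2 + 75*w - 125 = (w - 5)*(w^2 - 10*w + 25) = (w - 5)^2*(w - 5)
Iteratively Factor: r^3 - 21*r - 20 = (r - 5)*(r^2 + 5*r + 4) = (r - 5)*(r + 4)*(r + 1)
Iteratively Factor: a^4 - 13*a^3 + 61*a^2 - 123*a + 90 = (a - 2)*(a^3 - 11*a^2 + 39*a - 45) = (a - 3)*(a - 2)*(a^2 - 8*a + 15) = (a - 3)^2*(a - 2)*(a - 5)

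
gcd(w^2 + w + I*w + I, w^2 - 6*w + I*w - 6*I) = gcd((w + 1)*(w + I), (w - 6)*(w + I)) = w + I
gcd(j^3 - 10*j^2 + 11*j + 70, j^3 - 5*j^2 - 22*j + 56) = j - 7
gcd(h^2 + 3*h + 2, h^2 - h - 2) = h + 1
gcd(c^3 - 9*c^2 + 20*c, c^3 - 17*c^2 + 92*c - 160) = c^2 - 9*c + 20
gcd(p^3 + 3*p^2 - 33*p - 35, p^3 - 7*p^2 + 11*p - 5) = p - 5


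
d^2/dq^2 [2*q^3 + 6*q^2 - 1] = 12*q + 12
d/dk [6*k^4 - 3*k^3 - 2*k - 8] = 24*k^3 - 9*k^2 - 2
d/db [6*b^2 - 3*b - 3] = 12*b - 3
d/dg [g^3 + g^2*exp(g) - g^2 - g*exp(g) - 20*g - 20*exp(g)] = g^2*exp(g) + 3*g^2 + g*exp(g) - 2*g - 21*exp(g) - 20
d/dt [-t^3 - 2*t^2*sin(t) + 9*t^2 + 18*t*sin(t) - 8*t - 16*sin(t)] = -2*t^2*cos(t) - 3*t^2 - 4*t*sin(t) + 18*t*cos(t) + 18*t + 18*sin(t) - 16*cos(t) - 8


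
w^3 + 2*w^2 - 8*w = w*(w - 2)*(w + 4)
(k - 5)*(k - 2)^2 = k^3 - 9*k^2 + 24*k - 20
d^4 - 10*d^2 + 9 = (d - 3)*(d - 1)*(d + 1)*(d + 3)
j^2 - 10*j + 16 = (j - 8)*(j - 2)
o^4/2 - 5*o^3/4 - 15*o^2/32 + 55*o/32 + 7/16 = (o/2 + 1/2)*(o - 2)*(o - 7/4)*(o + 1/4)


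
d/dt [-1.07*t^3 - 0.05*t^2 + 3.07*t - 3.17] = -3.21*t^2 - 0.1*t + 3.07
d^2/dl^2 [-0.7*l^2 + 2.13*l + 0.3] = -1.40000000000000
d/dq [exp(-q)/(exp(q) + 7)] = (-2*exp(q) - 7)*exp(-q)/(exp(2*q) + 14*exp(q) + 49)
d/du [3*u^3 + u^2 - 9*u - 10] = 9*u^2 + 2*u - 9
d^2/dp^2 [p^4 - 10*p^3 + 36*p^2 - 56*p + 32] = 12*p^2 - 60*p + 72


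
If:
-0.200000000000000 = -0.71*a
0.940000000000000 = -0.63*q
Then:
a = 0.28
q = -1.49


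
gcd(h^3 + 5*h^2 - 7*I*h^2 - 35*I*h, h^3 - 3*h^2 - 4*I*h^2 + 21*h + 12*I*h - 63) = h - 7*I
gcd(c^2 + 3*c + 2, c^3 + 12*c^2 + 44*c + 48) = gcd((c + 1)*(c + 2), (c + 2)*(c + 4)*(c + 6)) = c + 2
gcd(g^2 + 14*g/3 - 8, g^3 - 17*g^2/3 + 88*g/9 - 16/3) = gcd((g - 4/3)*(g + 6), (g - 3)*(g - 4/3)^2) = g - 4/3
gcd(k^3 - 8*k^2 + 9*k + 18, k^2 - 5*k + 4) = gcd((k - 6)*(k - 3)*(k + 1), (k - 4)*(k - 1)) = 1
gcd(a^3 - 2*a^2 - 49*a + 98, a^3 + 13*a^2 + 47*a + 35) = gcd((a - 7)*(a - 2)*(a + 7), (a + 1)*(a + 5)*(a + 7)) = a + 7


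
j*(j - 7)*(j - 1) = j^3 - 8*j^2 + 7*j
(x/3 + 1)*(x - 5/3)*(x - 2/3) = x^3/3 + 2*x^2/9 - 53*x/27 + 10/9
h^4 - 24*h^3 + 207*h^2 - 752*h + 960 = (h - 8)^2*(h - 5)*(h - 3)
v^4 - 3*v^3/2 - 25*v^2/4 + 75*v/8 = v*(v - 5/2)*(v - 3/2)*(v + 5/2)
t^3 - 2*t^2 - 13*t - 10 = (t - 5)*(t + 1)*(t + 2)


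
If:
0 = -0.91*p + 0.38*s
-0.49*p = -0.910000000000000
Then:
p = 1.86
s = 4.45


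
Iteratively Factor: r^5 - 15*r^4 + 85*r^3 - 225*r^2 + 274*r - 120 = (r - 4)*(r^4 - 11*r^3 + 41*r^2 - 61*r + 30) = (r - 4)*(r - 2)*(r^3 - 9*r^2 + 23*r - 15) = (r - 5)*(r - 4)*(r - 2)*(r^2 - 4*r + 3) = (r - 5)*(r - 4)*(r - 2)*(r - 1)*(r - 3)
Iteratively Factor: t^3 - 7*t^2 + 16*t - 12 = (t - 2)*(t^2 - 5*t + 6) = (t - 3)*(t - 2)*(t - 2)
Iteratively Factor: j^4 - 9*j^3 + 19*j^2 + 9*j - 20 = (j - 4)*(j^3 - 5*j^2 - j + 5) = (j - 4)*(j - 1)*(j^2 - 4*j - 5) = (j - 4)*(j - 1)*(j + 1)*(j - 5)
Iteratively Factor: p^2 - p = (p)*(p - 1)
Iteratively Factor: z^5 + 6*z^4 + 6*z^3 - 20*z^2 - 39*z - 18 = (z + 1)*(z^4 + 5*z^3 + z^2 - 21*z - 18) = (z + 1)*(z + 3)*(z^3 + 2*z^2 - 5*z - 6) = (z + 1)*(z + 3)^2*(z^2 - z - 2) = (z - 2)*(z + 1)*(z + 3)^2*(z + 1)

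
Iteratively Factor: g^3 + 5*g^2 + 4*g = (g + 1)*(g^2 + 4*g) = g*(g + 1)*(g + 4)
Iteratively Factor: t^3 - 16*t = (t)*(t^2 - 16) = t*(t - 4)*(t + 4)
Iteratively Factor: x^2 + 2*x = (x + 2)*(x)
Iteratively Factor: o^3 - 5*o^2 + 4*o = (o)*(o^2 - 5*o + 4) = o*(o - 4)*(o - 1)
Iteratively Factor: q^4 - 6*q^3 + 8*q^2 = (q - 4)*(q^3 - 2*q^2) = (q - 4)*(q - 2)*(q^2) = q*(q - 4)*(q - 2)*(q)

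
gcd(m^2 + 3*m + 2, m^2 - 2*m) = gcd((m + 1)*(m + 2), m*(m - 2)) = 1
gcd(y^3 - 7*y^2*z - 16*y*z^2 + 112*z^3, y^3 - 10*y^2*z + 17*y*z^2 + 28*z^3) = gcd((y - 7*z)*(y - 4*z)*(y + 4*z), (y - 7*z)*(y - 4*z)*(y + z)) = y^2 - 11*y*z + 28*z^2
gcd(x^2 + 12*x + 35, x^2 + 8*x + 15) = x + 5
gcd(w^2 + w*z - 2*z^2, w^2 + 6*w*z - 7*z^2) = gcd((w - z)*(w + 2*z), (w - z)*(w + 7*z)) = -w + z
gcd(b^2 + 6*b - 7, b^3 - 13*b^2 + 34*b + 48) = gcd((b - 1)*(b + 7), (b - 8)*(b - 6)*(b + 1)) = 1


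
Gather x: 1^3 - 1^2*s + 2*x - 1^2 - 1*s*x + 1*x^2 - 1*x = -s + x^2 + x*(1 - s)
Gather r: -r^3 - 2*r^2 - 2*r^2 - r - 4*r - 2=-r^3 - 4*r^2 - 5*r - 2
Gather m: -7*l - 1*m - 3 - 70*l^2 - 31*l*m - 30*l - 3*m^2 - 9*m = -70*l^2 - 37*l - 3*m^2 + m*(-31*l - 10) - 3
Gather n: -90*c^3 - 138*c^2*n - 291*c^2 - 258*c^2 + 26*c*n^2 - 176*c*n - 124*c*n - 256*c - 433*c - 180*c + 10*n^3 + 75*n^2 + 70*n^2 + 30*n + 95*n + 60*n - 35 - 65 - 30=-90*c^3 - 549*c^2 - 869*c + 10*n^3 + n^2*(26*c + 145) + n*(-138*c^2 - 300*c + 185) - 130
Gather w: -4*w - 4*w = -8*w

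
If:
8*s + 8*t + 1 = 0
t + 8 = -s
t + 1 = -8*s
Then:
No Solution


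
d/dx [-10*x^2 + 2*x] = 2 - 20*x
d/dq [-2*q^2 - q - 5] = -4*q - 1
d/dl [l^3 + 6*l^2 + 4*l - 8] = 3*l^2 + 12*l + 4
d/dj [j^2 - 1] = 2*j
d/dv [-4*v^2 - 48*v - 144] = -8*v - 48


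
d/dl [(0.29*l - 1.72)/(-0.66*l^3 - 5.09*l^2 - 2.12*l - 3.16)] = (0.3828*l^3 - 1.9295*l^2 - 17.5096*l - 4.5628)/(0.4356*l^6 + 6.7188*l^5 + 28.7065*l^4 + 25.7528*l^3 + 36.6632*l^2 + 13.3984*l + 9.9856)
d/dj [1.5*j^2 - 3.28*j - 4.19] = 3.0*j - 3.28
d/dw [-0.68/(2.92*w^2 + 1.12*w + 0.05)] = (3.9712*w + 0.7616)/(2.92*w^2 + 1.12*w + 0.05)^2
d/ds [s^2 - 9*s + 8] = 2*s - 9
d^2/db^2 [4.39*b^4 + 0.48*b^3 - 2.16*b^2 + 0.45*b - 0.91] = 52.68*b^2 + 2.88*b - 4.32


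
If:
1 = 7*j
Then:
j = 1/7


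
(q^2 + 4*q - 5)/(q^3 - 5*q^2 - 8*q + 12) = (q + 5)/(q^2 - 4*q - 12)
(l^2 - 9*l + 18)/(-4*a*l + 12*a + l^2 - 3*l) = (6 - l)/(4*a - l)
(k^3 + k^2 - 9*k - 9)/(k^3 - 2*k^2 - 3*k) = (k + 3)/k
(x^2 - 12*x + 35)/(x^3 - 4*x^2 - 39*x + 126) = (x - 5)/(x^2 + 3*x - 18)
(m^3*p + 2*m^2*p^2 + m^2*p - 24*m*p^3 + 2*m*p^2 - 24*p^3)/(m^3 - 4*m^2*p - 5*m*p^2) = p*(-m^3 - 2*m^2*p - m^2 + 24*m*p^2 - 2*m*p + 24*p^2)/(m*(-m^2 + 4*m*p + 5*p^2))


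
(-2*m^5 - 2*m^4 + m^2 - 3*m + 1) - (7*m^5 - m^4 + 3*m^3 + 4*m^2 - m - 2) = -9*m^5 - m^4 - 3*m^3 - 3*m^2 - 2*m + 3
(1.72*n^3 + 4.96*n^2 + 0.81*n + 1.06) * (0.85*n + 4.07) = 1.462*n^4 + 11.2164*n^3 + 20.8757*n^2 + 4.1977*n + 4.3142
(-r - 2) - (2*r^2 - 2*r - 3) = -2*r^2 + r + 1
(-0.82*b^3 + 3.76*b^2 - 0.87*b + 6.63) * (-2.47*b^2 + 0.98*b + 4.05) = 2.0254*b^5 - 10.0908*b^4 + 2.5127*b^3 - 2.0007*b^2 + 2.9739*b + 26.8515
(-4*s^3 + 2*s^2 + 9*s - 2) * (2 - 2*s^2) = 8*s^5 - 4*s^4 - 26*s^3 + 8*s^2 + 18*s - 4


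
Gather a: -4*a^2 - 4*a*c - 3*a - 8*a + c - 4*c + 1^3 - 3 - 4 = -4*a^2 + a*(-4*c - 11) - 3*c - 6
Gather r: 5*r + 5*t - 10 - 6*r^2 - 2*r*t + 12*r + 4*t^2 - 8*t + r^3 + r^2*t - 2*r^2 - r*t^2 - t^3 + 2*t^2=r^3 + r^2*(t - 8) + r*(-t^2 - 2*t + 17) - t^3 + 6*t^2 - 3*t - 10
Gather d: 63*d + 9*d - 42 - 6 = 72*d - 48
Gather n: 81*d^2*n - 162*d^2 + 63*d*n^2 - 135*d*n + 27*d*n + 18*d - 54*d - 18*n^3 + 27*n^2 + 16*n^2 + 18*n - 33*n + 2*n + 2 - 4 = -162*d^2 - 36*d - 18*n^3 + n^2*(63*d + 43) + n*(81*d^2 - 108*d - 13) - 2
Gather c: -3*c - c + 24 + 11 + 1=36 - 4*c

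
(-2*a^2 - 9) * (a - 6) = -2*a^3 + 12*a^2 - 9*a + 54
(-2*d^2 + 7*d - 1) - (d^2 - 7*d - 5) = -3*d^2 + 14*d + 4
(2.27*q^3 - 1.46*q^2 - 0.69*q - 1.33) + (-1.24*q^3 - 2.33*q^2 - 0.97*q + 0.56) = 1.03*q^3 - 3.79*q^2 - 1.66*q - 0.77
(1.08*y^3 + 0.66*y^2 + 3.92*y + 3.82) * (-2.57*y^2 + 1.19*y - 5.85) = -2.7756*y^5 - 0.411*y^4 - 15.607*y^3 - 9.0136*y^2 - 18.3862*y - 22.347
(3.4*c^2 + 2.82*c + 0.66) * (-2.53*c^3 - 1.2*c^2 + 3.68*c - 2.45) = -8.602*c^5 - 11.2146*c^4 + 7.4582*c^3 + 1.2556*c^2 - 4.4802*c - 1.617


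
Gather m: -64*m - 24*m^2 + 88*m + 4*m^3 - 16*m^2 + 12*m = 4*m^3 - 40*m^2 + 36*m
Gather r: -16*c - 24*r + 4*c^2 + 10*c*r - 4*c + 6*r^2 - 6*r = 4*c^2 - 20*c + 6*r^2 + r*(10*c - 30)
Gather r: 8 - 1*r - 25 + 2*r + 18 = r + 1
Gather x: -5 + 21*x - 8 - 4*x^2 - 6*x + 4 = -4*x^2 + 15*x - 9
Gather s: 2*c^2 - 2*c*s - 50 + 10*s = 2*c^2 + s*(10 - 2*c) - 50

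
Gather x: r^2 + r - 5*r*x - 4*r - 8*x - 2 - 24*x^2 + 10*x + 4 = r^2 - 3*r - 24*x^2 + x*(2 - 5*r) + 2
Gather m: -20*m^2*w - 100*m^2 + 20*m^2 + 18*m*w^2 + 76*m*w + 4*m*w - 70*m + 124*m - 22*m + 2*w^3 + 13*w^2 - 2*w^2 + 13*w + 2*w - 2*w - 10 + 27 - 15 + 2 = m^2*(-20*w - 80) + m*(18*w^2 + 80*w + 32) + 2*w^3 + 11*w^2 + 13*w + 4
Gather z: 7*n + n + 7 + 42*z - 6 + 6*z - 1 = 8*n + 48*z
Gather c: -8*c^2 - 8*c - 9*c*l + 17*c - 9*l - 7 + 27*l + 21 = -8*c^2 + c*(9 - 9*l) + 18*l + 14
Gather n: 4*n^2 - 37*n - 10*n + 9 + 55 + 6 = 4*n^2 - 47*n + 70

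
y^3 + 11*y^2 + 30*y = y*(y + 5)*(y + 6)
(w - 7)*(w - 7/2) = w^2 - 21*w/2 + 49/2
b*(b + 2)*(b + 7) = b^3 + 9*b^2 + 14*b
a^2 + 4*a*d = a*(a + 4*d)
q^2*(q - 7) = q^3 - 7*q^2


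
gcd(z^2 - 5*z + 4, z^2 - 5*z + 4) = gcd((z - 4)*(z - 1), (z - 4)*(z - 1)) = z^2 - 5*z + 4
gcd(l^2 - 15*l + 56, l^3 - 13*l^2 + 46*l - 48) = l - 8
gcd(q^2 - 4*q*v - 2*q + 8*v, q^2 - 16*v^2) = q - 4*v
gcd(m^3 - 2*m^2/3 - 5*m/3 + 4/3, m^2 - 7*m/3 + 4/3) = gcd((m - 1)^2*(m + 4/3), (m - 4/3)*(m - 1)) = m - 1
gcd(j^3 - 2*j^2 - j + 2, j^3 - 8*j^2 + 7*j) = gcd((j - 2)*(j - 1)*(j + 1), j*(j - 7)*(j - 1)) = j - 1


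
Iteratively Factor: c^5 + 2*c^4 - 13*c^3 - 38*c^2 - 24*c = (c + 2)*(c^4 - 13*c^2 - 12*c) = c*(c + 2)*(c^3 - 13*c - 12) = c*(c - 4)*(c + 2)*(c^2 + 4*c + 3) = c*(c - 4)*(c + 1)*(c + 2)*(c + 3)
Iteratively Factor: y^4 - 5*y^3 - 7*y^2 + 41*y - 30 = (y - 1)*(y^3 - 4*y^2 - 11*y + 30) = (y - 1)*(y + 3)*(y^2 - 7*y + 10) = (y - 5)*(y - 1)*(y + 3)*(y - 2)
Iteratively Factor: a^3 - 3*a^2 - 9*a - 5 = (a + 1)*(a^2 - 4*a - 5) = (a + 1)^2*(a - 5)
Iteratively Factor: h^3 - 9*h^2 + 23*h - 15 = (h - 3)*(h^2 - 6*h + 5) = (h - 3)*(h - 1)*(h - 5)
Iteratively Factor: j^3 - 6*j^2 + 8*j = (j - 2)*(j^2 - 4*j) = j*(j - 2)*(j - 4)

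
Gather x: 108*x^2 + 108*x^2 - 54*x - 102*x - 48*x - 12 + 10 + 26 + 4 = 216*x^2 - 204*x + 28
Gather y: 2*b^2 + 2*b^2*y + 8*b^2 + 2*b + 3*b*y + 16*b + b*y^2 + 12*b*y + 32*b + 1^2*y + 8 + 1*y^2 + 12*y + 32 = 10*b^2 + 50*b + y^2*(b + 1) + y*(2*b^2 + 15*b + 13) + 40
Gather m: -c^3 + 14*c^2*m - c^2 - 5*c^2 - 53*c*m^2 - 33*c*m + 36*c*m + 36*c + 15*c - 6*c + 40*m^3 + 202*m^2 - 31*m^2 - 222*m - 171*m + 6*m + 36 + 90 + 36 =-c^3 - 6*c^2 + 45*c + 40*m^3 + m^2*(171 - 53*c) + m*(14*c^2 + 3*c - 387) + 162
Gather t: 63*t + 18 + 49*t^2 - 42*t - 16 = 49*t^2 + 21*t + 2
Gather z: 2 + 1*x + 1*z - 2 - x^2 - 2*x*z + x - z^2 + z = -x^2 + 2*x - z^2 + z*(2 - 2*x)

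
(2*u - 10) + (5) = 2*u - 5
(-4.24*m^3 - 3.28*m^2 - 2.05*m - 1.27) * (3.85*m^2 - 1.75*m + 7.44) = -16.324*m^5 - 5.208*m^4 - 33.6981*m^3 - 25.7052*m^2 - 13.0295*m - 9.4488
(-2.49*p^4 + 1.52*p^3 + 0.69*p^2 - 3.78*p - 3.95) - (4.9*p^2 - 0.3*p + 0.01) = -2.49*p^4 + 1.52*p^3 - 4.21*p^2 - 3.48*p - 3.96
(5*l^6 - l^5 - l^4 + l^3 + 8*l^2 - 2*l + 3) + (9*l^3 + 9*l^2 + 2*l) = 5*l^6 - l^5 - l^4 + 10*l^3 + 17*l^2 + 3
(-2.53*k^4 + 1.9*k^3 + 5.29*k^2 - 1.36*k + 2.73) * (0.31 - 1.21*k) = 3.0613*k^5 - 3.0833*k^4 - 5.8119*k^3 + 3.2855*k^2 - 3.7249*k + 0.8463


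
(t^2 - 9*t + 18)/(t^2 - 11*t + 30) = (t - 3)/(t - 5)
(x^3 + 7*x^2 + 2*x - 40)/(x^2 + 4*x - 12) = (x^2 + 9*x + 20)/(x + 6)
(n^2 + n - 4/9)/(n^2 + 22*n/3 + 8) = (n - 1/3)/(n + 6)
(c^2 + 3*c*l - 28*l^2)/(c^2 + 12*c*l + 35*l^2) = (c - 4*l)/(c + 5*l)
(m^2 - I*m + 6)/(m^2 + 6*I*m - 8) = (m - 3*I)/(m + 4*I)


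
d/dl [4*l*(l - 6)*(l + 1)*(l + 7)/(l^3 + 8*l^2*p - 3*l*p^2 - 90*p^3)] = 4*(-l*(l - 6)*(l + 1)*(l + 7)*(3*l^2 + 16*l*p - 3*p^2) + (l^3 + 8*l^2*p - 3*l*p^2 - 90*p^3)*(l*(l - 6)*(l + 1) + l*(l - 6)*(l + 7) + l*(l + 1)*(l + 7) + (l - 6)*(l + 1)*(l + 7)))/(l^3 + 8*l^2*p - 3*l*p^2 - 90*p^3)^2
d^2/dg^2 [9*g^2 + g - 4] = 18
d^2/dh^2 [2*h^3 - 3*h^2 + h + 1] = 12*h - 6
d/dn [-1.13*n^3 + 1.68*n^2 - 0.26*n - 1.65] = -3.39*n^2 + 3.36*n - 0.26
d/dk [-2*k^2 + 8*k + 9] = 8 - 4*k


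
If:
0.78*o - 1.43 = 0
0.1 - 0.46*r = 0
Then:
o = 1.83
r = 0.22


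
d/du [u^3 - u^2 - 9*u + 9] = 3*u^2 - 2*u - 9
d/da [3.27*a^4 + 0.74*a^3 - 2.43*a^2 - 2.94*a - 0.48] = 13.08*a^3 + 2.22*a^2 - 4.86*a - 2.94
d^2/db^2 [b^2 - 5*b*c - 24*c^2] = 2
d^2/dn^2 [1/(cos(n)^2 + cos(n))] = (-(1 - cos(2*n))^2 + 15*cos(n)/4 - 3*cos(2*n)/2 - 3*cos(3*n)/4 + 9/2)/((cos(n) + 1)^3*cos(n)^3)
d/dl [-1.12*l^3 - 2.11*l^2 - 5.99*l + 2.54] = -3.36*l^2 - 4.22*l - 5.99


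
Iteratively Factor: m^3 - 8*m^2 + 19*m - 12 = (m - 3)*(m^2 - 5*m + 4) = (m - 3)*(m - 1)*(m - 4)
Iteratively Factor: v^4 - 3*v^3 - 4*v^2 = (v - 4)*(v^3 + v^2) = v*(v - 4)*(v^2 + v) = v*(v - 4)*(v + 1)*(v)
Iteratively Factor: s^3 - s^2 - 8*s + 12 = (s + 3)*(s^2 - 4*s + 4) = (s - 2)*(s + 3)*(s - 2)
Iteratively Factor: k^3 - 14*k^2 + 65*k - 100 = (k - 5)*(k^2 - 9*k + 20) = (k - 5)^2*(k - 4)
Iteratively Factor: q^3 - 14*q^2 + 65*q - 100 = (q - 5)*(q^2 - 9*q + 20) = (q - 5)^2*(q - 4)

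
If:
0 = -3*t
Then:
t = 0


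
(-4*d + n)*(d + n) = -4*d^2 - 3*d*n + n^2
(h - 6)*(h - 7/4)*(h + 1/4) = h^3 - 15*h^2/2 + 137*h/16 + 21/8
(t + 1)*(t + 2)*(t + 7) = t^3 + 10*t^2 + 23*t + 14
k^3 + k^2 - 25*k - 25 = (k - 5)*(k + 1)*(k + 5)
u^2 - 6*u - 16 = (u - 8)*(u + 2)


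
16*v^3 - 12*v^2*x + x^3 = (-2*v + x)^2*(4*v + x)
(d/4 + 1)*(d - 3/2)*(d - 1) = d^3/4 + 3*d^2/8 - 17*d/8 + 3/2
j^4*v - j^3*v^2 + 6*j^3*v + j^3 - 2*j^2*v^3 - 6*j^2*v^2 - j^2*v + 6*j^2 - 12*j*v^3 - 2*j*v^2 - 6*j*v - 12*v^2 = (j + 6)*(j - 2*v)*(j + v)*(j*v + 1)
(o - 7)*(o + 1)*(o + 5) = o^3 - o^2 - 37*o - 35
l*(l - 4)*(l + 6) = l^3 + 2*l^2 - 24*l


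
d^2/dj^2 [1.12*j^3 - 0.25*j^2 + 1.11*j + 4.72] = 6.72*j - 0.5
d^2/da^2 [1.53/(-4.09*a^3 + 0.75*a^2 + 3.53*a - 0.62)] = ((37.5462*a - 2.295)*(4.09*a^3 - 0.75*a^2 - 3.53*a + 0.62) - 1.53*(-24.54*a^2 + 3.0*a + 7.06)*(-12.27*a^2 + 1.5*a + 3.53))/(4.09*a^3 - 0.75*a^2 - 3.53*a + 0.62)^3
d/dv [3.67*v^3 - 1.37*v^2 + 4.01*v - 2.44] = 11.01*v^2 - 2.74*v + 4.01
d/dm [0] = 0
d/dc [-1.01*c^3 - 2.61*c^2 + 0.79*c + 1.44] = -3.03*c^2 - 5.22*c + 0.79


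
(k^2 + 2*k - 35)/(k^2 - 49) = (k - 5)/(k - 7)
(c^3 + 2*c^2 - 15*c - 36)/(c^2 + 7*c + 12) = (c^2 - c - 12)/(c + 4)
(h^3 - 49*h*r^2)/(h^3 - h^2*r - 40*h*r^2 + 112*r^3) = h*(h - 7*r)/(h^2 - 8*h*r + 16*r^2)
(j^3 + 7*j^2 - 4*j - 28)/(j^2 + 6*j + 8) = (j^2 + 5*j - 14)/(j + 4)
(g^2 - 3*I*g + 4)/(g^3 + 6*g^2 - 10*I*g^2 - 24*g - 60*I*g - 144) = (g + I)/(g^2 + 6*g*(1 - I) - 36*I)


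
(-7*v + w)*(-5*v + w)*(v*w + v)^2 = 35*v^4*w^2 + 70*v^4*w + 35*v^4 - 12*v^3*w^3 - 24*v^3*w^2 - 12*v^3*w + v^2*w^4 + 2*v^2*w^3 + v^2*w^2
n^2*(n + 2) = n^3 + 2*n^2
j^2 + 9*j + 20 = (j + 4)*(j + 5)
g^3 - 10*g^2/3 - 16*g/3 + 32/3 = (g - 4)*(g - 4/3)*(g + 2)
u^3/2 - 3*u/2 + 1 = (u/2 + 1)*(u - 1)^2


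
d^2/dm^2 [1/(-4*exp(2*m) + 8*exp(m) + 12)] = (4*(1 - exp(m))^2*exp(m) + (2*exp(m) - 1)*(-exp(2*m) + 2*exp(m) + 3))*exp(m)/(2*(-exp(2*m) + 2*exp(m) + 3)^3)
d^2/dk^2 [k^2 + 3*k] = 2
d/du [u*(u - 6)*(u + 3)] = 3*u^2 - 6*u - 18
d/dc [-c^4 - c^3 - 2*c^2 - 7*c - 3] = -4*c^3 - 3*c^2 - 4*c - 7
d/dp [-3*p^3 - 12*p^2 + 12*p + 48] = -9*p^2 - 24*p + 12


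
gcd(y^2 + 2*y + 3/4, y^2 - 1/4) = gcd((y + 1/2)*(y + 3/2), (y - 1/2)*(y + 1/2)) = y + 1/2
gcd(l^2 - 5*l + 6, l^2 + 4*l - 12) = l - 2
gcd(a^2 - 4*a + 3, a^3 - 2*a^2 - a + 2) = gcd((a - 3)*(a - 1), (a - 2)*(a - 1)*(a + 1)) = a - 1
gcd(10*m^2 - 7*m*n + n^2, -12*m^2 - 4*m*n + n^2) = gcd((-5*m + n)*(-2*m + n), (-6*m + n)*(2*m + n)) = 1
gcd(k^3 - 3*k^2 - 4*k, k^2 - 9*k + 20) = k - 4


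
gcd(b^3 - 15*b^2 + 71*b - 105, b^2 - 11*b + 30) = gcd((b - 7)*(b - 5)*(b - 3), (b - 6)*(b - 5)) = b - 5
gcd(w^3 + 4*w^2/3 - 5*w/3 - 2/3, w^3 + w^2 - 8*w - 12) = w + 2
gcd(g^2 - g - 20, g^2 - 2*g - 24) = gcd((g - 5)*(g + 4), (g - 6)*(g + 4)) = g + 4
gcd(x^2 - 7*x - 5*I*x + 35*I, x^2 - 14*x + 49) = x - 7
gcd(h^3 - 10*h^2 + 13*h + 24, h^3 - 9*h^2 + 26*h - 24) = h - 3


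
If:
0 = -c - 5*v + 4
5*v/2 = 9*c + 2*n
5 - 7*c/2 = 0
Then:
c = 10/7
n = -81/14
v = 18/35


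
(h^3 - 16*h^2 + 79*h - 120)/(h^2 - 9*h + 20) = (h^2 - 11*h + 24)/(h - 4)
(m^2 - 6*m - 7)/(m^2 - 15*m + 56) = (m + 1)/(m - 8)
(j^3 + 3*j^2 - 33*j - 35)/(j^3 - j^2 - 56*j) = (j^2 - 4*j - 5)/(j*(j - 8))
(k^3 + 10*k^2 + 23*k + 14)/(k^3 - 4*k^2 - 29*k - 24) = (k^2 + 9*k + 14)/(k^2 - 5*k - 24)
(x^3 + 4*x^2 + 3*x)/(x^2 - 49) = x*(x^2 + 4*x + 3)/(x^2 - 49)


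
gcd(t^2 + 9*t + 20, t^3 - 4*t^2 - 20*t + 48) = t + 4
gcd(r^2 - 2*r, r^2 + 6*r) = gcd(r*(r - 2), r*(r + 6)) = r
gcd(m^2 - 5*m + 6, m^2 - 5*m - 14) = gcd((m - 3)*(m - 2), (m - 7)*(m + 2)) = 1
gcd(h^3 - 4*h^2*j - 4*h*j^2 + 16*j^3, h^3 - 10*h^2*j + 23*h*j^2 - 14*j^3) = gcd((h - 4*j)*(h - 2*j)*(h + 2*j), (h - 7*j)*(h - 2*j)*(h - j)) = h - 2*j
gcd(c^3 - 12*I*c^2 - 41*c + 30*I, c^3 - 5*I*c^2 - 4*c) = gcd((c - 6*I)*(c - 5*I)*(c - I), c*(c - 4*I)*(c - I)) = c - I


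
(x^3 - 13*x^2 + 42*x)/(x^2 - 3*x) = (x^2 - 13*x + 42)/(x - 3)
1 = 1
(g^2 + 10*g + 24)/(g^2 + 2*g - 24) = (g + 4)/(g - 4)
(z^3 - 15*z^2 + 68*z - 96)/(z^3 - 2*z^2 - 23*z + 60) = (z - 8)/(z + 5)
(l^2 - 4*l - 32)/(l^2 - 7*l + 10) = (l^2 - 4*l - 32)/(l^2 - 7*l + 10)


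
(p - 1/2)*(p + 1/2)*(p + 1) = p^3 + p^2 - p/4 - 1/4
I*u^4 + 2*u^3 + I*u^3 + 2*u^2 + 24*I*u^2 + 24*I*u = u*(u - 6*I)*(u + 4*I)*(I*u + I)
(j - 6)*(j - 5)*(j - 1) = j^3 - 12*j^2 + 41*j - 30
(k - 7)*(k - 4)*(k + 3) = k^3 - 8*k^2 - 5*k + 84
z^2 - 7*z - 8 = (z - 8)*(z + 1)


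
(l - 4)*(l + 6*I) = l^2 - 4*l + 6*I*l - 24*I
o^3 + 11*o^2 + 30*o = o*(o + 5)*(o + 6)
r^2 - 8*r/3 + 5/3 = (r - 5/3)*(r - 1)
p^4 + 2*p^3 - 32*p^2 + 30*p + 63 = (p - 3)^2*(p + 1)*(p + 7)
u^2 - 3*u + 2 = (u - 2)*(u - 1)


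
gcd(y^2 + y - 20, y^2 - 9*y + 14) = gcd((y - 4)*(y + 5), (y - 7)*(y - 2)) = 1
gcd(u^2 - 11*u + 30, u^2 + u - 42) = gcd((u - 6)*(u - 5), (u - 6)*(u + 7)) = u - 6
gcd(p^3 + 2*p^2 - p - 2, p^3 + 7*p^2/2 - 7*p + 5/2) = p - 1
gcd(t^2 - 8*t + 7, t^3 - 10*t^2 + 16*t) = 1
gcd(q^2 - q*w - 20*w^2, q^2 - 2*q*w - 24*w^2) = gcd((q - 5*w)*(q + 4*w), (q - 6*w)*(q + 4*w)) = q + 4*w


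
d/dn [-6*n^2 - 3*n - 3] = -12*n - 3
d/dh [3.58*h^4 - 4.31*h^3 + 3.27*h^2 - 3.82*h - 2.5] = 14.32*h^3 - 12.93*h^2 + 6.54*h - 3.82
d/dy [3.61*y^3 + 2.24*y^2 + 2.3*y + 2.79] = 10.83*y^2 + 4.48*y + 2.3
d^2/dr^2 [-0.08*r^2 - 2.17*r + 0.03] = -0.160000000000000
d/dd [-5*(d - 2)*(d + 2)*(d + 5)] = -15*d^2 - 50*d + 20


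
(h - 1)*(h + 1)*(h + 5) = h^3 + 5*h^2 - h - 5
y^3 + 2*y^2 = y^2*(y + 2)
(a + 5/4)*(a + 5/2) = a^2 + 15*a/4 + 25/8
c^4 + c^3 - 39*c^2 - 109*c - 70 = (c - 7)*(c + 1)*(c + 2)*(c + 5)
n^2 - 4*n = n*(n - 4)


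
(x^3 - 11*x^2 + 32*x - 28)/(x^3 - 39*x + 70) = (x^2 - 9*x + 14)/(x^2 + 2*x - 35)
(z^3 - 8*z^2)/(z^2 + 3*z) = z*(z - 8)/(z + 3)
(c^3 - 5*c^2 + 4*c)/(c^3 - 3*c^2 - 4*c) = (c - 1)/(c + 1)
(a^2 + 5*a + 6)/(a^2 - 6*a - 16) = (a + 3)/(a - 8)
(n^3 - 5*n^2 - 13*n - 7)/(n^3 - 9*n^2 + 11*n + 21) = (n + 1)/(n - 3)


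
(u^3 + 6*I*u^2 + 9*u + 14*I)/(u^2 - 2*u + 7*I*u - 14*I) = (u^2 - I*u + 2)/(u - 2)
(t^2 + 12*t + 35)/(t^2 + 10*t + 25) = (t + 7)/(t + 5)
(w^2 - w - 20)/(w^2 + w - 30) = (w + 4)/(w + 6)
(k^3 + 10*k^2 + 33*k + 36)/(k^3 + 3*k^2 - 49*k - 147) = (k^2 + 7*k + 12)/(k^2 - 49)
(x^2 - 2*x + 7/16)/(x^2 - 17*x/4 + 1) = (x - 7/4)/(x - 4)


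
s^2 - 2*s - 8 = (s - 4)*(s + 2)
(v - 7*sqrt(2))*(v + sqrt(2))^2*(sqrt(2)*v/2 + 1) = sqrt(2)*v^4/2 - 4*v^3 - 18*sqrt(2)*v^2 - 40*v - 14*sqrt(2)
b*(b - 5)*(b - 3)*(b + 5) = b^4 - 3*b^3 - 25*b^2 + 75*b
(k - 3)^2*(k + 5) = k^3 - k^2 - 21*k + 45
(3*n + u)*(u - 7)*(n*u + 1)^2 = 3*n^3*u^3 - 21*n^3*u^2 + n^2*u^4 - 7*n^2*u^3 + 6*n^2*u^2 - 42*n^2*u + 2*n*u^3 - 14*n*u^2 + 3*n*u - 21*n + u^2 - 7*u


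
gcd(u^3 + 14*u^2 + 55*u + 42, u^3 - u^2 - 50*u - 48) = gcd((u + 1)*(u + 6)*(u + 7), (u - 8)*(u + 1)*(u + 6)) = u^2 + 7*u + 6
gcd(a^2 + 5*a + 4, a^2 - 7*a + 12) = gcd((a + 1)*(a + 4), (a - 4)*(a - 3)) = 1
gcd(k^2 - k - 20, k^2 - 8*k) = 1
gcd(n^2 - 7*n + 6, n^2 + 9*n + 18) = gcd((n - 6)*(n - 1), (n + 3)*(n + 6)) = 1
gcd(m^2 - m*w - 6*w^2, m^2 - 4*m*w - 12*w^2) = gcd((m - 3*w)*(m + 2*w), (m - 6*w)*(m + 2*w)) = m + 2*w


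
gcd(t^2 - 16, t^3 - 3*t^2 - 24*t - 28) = 1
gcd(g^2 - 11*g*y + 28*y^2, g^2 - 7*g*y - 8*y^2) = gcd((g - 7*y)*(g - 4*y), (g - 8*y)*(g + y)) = 1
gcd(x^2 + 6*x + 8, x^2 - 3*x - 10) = x + 2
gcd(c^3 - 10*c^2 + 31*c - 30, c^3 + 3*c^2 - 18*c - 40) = 1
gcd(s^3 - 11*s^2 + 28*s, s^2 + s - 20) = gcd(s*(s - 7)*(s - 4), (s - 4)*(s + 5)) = s - 4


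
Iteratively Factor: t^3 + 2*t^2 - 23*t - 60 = (t + 3)*(t^2 - t - 20) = (t + 3)*(t + 4)*(t - 5)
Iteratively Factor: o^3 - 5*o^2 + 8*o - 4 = (o - 2)*(o^2 - 3*o + 2) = (o - 2)^2*(o - 1)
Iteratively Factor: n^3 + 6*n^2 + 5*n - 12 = (n - 1)*(n^2 + 7*n + 12) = (n - 1)*(n + 3)*(n + 4)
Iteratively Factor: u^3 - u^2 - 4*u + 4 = (u - 1)*(u^2 - 4) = (u - 2)*(u - 1)*(u + 2)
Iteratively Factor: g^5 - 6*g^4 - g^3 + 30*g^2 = (g - 3)*(g^4 - 3*g^3 - 10*g^2) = g*(g - 3)*(g^3 - 3*g^2 - 10*g) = g^2*(g - 3)*(g^2 - 3*g - 10) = g^2*(g - 5)*(g - 3)*(g + 2)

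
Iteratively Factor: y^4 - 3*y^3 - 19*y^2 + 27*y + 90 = (y + 2)*(y^3 - 5*y^2 - 9*y + 45) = (y + 2)*(y + 3)*(y^2 - 8*y + 15) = (y - 5)*(y + 2)*(y + 3)*(y - 3)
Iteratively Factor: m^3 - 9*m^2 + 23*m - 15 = (m - 1)*(m^2 - 8*m + 15) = (m - 5)*(m - 1)*(m - 3)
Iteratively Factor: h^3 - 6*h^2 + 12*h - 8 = (h - 2)*(h^2 - 4*h + 4) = (h - 2)^2*(h - 2)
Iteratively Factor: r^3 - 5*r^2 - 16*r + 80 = (r - 4)*(r^2 - r - 20) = (r - 4)*(r + 4)*(r - 5)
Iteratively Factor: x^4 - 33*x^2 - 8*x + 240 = (x + 4)*(x^3 - 4*x^2 - 17*x + 60) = (x + 4)^2*(x^2 - 8*x + 15) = (x - 5)*(x + 4)^2*(x - 3)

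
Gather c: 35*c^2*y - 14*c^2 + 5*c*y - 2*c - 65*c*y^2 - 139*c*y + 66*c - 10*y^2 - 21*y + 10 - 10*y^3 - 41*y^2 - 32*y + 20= c^2*(35*y - 14) + c*(-65*y^2 - 134*y + 64) - 10*y^3 - 51*y^2 - 53*y + 30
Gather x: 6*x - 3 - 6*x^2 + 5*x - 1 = -6*x^2 + 11*x - 4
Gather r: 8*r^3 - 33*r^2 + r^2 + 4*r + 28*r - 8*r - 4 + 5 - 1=8*r^3 - 32*r^2 + 24*r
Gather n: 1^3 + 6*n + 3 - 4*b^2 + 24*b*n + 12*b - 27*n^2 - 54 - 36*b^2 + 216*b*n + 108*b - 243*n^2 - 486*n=-40*b^2 + 120*b - 270*n^2 + n*(240*b - 480) - 50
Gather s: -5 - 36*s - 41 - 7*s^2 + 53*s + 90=-7*s^2 + 17*s + 44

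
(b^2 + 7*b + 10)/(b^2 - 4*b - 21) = (b^2 + 7*b + 10)/(b^2 - 4*b - 21)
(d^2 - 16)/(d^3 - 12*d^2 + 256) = (d - 4)/(d^2 - 16*d + 64)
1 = 1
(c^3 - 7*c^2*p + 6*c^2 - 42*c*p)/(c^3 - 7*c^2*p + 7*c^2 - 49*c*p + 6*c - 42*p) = c/(c + 1)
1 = 1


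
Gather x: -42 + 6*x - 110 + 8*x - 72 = 14*x - 224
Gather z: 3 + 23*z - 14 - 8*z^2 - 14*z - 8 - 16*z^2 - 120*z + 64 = -24*z^2 - 111*z + 45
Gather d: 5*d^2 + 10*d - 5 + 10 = 5*d^2 + 10*d + 5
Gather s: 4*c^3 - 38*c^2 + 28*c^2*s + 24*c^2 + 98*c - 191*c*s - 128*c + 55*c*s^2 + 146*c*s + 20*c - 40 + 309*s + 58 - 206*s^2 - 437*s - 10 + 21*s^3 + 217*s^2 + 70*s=4*c^3 - 14*c^2 - 10*c + 21*s^3 + s^2*(55*c + 11) + s*(28*c^2 - 45*c - 58) + 8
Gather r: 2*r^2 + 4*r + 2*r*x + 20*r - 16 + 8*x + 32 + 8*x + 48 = 2*r^2 + r*(2*x + 24) + 16*x + 64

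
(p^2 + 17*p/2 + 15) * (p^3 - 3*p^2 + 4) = p^5 + 11*p^4/2 - 21*p^3/2 - 41*p^2 + 34*p + 60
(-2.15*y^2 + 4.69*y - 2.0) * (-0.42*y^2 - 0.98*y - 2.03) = 0.903*y^4 + 0.1372*y^3 + 0.608299999999999*y^2 - 7.5607*y + 4.06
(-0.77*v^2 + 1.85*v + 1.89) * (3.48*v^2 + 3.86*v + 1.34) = -2.6796*v^4 + 3.4658*v^3 + 12.6864*v^2 + 9.7744*v + 2.5326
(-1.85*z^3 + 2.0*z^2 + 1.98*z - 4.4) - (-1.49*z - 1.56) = -1.85*z^3 + 2.0*z^2 + 3.47*z - 2.84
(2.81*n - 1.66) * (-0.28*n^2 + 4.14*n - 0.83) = -0.7868*n^3 + 12.0982*n^2 - 9.2047*n + 1.3778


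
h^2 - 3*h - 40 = (h - 8)*(h + 5)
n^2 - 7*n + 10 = (n - 5)*(n - 2)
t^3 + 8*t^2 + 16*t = t*(t + 4)^2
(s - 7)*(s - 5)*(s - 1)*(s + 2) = s^4 - 11*s^3 + 21*s^2 + 59*s - 70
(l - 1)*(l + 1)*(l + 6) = l^3 + 6*l^2 - l - 6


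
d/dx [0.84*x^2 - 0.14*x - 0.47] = 1.68*x - 0.14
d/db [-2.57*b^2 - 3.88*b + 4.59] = -5.14*b - 3.88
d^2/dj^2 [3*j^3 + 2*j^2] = 18*j + 4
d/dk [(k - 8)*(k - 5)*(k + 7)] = 3*k^2 - 12*k - 51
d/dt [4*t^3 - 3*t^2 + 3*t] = 12*t^2 - 6*t + 3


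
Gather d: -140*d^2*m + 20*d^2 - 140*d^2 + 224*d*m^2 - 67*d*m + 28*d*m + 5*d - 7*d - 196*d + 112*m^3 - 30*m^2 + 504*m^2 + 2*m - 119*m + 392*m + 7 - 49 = d^2*(-140*m - 120) + d*(224*m^2 - 39*m - 198) + 112*m^3 + 474*m^2 + 275*m - 42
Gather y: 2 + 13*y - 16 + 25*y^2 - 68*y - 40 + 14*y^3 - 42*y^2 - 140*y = 14*y^3 - 17*y^2 - 195*y - 54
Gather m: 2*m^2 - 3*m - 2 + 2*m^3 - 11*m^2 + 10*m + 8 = 2*m^3 - 9*m^2 + 7*m + 6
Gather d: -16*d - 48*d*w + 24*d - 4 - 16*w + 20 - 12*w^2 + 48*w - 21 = d*(8 - 48*w) - 12*w^2 + 32*w - 5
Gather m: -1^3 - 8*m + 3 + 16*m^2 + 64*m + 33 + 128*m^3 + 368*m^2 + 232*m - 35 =128*m^3 + 384*m^2 + 288*m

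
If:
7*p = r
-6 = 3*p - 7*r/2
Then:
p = 12/43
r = 84/43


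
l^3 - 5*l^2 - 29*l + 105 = (l - 7)*(l - 3)*(l + 5)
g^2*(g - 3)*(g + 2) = g^4 - g^3 - 6*g^2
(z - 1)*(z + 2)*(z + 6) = z^3 + 7*z^2 + 4*z - 12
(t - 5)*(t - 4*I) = t^2 - 5*t - 4*I*t + 20*I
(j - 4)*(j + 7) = j^2 + 3*j - 28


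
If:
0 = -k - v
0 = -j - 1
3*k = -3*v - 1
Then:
No Solution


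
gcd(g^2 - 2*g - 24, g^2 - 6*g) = g - 6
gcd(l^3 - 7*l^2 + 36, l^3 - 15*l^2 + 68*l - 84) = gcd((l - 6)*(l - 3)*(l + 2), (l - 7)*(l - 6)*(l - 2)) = l - 6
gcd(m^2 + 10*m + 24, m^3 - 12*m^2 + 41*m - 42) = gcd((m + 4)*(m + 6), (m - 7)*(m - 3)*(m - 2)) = 1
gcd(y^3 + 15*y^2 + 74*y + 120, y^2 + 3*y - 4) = y + 4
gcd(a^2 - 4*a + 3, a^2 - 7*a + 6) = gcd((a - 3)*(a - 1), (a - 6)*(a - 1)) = a - 1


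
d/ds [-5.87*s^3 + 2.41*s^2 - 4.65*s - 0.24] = -17.61*s^2 + 4.82*s - 4.65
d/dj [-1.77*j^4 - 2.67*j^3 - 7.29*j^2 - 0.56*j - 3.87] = -7.08*j^3 - 8.01*j^2 - 14.58*j - 0.56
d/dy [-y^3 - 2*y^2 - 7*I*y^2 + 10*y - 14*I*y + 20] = -3*y^2 - 4*y - 14*I*y + 10 - 14*I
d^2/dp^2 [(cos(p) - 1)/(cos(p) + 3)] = 4*(cos(p)^2 - 3*cos(p) - 2)/(cos(p) + 3)^3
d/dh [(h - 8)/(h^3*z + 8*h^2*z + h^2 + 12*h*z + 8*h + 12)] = (h^3*z + 8*h^2*z + h^2 + 12*h*z + 8*h - (h - 8)*(3*h^2*z + 16*h*z + 2*h + 12*z + 8) + 12)/(h^3*z + 8*h^2*z + h^2 + 12*h*z + 8*h + 12)^2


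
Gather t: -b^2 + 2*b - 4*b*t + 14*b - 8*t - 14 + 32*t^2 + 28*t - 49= -b^2 + 16*b + 32*t^2 + t*(20 - 4*b) - 63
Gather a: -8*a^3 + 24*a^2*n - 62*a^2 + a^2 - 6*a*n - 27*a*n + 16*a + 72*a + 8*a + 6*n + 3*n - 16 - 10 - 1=-8*a^3 + a^2*(24*n - 61) + a*(96 - 33*n) + 9*n - 27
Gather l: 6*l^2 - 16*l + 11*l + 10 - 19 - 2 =6*l^2 - 5*l - 11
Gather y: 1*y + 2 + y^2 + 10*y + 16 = y^2 + 11*y + 18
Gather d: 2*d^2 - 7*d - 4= 2*d^2 - 7*d - 4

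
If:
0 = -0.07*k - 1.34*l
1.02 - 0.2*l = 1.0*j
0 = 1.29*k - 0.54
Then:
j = 1.02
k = 0.42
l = -0.02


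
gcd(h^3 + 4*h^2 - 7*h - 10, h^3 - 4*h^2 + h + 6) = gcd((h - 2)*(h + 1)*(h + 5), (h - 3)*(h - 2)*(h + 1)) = h^2 - h - 2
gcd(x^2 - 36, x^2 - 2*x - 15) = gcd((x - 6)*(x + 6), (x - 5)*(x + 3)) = 1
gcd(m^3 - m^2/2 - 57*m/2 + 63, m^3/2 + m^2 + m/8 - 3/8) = 1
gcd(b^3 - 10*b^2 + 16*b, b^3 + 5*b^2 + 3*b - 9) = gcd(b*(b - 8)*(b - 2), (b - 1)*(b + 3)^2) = 1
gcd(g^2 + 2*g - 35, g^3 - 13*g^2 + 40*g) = g - 5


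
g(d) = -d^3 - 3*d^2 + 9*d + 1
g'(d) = -3*d^2 - 6*d + 9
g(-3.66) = -23.10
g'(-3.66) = -9.23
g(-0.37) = -2.69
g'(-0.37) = 10.81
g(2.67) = -15.39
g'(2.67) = -28.41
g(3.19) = -33.28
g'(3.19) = -40.67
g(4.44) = -105.71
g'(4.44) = -76.78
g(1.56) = 3.94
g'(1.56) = -7.66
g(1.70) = 2.72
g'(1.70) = -9.87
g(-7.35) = 169.85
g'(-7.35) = -108.97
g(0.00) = 1.00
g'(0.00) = 9.00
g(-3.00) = -26.00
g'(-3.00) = 0.00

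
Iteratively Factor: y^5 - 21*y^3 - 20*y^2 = (y - 5)*(y^4 + 5*y^3 + 4*y^2) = y*(y - 5)*(y^3 + 5*y^2 + 4*y) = y^2*(y - 5)*(y^2 + 5*y + 4) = y^2*(y - 5)*(y + 1)*(y + 4)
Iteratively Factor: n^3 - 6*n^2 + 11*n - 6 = (n - 3)*(n^2 - 3*n + 2) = (n - 3)*(n - 1)*(n - 2)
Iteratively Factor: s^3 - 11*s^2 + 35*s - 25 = (s - 1)*(s^2 - 10*s + 25) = (s - 5)*(s - 1)*(s - 5)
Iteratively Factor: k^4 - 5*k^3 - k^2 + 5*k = (k - 1)*(k^3 - 4*k^2 - 5*k) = (k - 5)*(k - 1)*(k^2 + k) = k*(k - 5)*(k - 1)*(k + 1)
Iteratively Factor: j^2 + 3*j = (j)*(j + 3)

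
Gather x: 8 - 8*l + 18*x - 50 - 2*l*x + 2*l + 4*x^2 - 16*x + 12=-6*l + 4*x^2 + x*(2 - 2*l) - 30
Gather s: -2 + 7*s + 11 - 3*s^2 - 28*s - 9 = -3*s^2 - 21*s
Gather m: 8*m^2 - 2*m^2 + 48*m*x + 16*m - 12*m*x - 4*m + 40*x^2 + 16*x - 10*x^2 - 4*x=6*m^2 + m*(36*x + 12) + 30*x^2 + 12*x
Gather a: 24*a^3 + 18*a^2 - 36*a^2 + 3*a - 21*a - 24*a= 24*a^3 - 18*a^2 - 42*a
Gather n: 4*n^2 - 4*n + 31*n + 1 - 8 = 4*n^2 + 27*n - 7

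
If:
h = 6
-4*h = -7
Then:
No Solution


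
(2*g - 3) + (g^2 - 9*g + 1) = g^2 - 7*g - 2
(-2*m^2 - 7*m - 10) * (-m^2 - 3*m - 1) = 2*m^4 + 13*m^3 + 33*m^2 + 37*m + 10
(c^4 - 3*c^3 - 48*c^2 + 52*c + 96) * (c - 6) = c^5 - 9*c^4 - 30*c^3 + 340*c^2 - 216*c - 576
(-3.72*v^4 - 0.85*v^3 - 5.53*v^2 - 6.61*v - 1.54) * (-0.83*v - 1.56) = 3.0876*v^5 + 6.5087*v^4 + 5.9159*v^3 + 14.1131*v^2 + 11.5898*v + 2.4024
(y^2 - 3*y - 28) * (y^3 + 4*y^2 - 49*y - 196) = y^5 + y^4 - 89*y^3 - 161*y^2 + 1960*y + 5488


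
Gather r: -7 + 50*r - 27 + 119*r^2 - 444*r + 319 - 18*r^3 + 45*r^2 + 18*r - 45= -18*r^3 + 164*r^2 - 376*r + 240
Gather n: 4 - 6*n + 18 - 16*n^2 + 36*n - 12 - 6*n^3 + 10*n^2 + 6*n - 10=-6*n^3 - 6*n^2 + 36*n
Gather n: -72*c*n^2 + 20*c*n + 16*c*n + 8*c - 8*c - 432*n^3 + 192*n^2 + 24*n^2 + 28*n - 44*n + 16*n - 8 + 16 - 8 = 36*c*n - 432*n^3 + n^2*(216 - 72*c)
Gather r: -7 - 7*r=-7*r - 7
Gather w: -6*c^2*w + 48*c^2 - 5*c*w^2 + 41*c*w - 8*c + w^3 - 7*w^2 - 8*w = 48*c^2 - 8*c + w^3 + w^2*(-5*c - 7) + w*(-6*c^2 + 41*c - 8)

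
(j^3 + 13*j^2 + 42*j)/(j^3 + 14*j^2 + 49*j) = (j + 6)/(j + 7)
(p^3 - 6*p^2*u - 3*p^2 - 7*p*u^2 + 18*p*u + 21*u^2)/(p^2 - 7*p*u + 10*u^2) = (p^3 - 6*p^2*u - 3*p^2 - 7*p*u^2 + 18*p*u + 21*u^2)/(p^2 - 7*p*u + 10*u^2)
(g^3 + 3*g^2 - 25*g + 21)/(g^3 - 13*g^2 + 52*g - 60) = (g^3 + 3*g^2 - 25*g + 21)/(g^3 - 13*g^2 + 52*g - 60)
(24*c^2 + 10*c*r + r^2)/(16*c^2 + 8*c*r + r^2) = (6*c + r)/(4*c + r)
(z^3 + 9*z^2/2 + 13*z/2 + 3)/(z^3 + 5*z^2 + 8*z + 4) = (z + 3/2)/(z + 2)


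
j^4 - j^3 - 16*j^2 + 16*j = j*(j - 4)*(j - 1)*(j + 4)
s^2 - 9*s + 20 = (s - 5)*(s - 4)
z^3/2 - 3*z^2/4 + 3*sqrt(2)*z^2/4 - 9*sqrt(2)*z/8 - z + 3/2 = (z/2 + sqrt(2))*(z - 3/2)*(z - sqrt(2)/2)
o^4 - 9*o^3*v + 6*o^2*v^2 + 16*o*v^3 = o*(o - 8*v)*(o - 2*v)*(o + v)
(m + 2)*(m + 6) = m^2 + 8*m + 12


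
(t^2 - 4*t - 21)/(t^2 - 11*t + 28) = (t + 3)/(t - 4)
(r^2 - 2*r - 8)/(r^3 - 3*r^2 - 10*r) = (r - 4)/(r*(r - 5))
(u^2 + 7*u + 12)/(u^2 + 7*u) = (u^2 + 7*u + 12)/(u*(u + 7))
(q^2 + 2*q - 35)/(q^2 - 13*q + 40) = (q + 7)/(q - 8)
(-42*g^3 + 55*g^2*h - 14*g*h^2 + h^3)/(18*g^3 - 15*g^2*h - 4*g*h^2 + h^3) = (-7*g + h)/(3*g + h)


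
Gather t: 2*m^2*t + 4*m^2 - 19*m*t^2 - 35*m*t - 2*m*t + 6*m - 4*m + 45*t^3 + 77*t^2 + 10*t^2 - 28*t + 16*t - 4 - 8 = 4*m^2 + 2*m + 45*t^3 + t^2*(87 - 19*m) + t*(2*m^2 - 37*m - 12) - 12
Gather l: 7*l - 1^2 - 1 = 7*l - 2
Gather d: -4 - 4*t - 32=-4*t - 36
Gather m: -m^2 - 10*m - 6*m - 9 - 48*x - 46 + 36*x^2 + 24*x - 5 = -m^2 - 16*m + 36*x^2 - 24*x - 60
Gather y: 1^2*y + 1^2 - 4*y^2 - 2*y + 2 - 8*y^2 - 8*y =-12*y^2 - 9*y + 3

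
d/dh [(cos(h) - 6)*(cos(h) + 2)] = 2*(2 - cos(h))*sin(h)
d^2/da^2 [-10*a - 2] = 0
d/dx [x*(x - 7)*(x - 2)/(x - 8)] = (2*x^3 - 33*x^2 + 144*x - 112)/(x^2 - 16*x + 64)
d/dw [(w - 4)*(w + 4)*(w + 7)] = 3*w^2 + 14*w - 16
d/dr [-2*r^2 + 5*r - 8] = 5 - 4*r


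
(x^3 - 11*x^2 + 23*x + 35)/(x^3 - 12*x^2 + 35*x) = (x + 1)/x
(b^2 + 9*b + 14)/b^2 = 1 + 9/b + 14/b^2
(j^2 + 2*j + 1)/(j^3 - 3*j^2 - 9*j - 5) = 1/(j - 5)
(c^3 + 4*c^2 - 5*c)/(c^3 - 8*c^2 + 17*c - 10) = c*(c + 5)/(c^2 - 7*c + 10)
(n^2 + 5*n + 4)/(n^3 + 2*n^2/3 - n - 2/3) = 3*(n + 4)/(3*n^2 - n - 2)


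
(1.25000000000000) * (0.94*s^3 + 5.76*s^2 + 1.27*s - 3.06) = 1.175*s^3 + 7.2*s^2 + 1.5875*s - 3.825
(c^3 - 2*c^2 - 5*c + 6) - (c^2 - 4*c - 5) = c^3 - 3*c^2 - c + 11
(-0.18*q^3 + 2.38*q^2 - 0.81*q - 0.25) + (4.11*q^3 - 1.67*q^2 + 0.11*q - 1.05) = 3.93*q^3 + 0.71*q^2 - 0.7*q - 1.3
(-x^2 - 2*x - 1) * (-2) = 2*x^2 + 4*x + 2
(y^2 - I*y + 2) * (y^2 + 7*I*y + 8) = y^4 + 6*I*y^3 + 17*y^2 + 6*I*y + 16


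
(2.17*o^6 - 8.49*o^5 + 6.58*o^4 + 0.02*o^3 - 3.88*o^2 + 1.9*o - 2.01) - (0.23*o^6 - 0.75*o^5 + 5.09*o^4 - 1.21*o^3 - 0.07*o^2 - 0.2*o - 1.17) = 1.94*o^6 - 7.74*o^5 + 1.49*o^4 + 1.23*o^3 - 3.81*o^2 + 2.1*o - 0.84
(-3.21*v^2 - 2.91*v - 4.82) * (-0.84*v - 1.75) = 2.6964*v^3 + 8.0619*v^2 + 9.1413*v + 8.435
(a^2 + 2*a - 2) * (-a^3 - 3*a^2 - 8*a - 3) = -a^5 - 5*a^4 - 12*a^3 - 13*a^2 + 10*a + 6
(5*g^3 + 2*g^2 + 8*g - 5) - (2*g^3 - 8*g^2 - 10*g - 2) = 3*g^3 + 10*g^2 + 18*g - 3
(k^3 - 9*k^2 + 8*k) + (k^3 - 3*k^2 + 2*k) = 2*k^3 - 12*k^2 + 10*k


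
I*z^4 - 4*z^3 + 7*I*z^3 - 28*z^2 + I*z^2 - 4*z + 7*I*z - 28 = (z + 7)*(z + I)*(z + 4*I)*(I*z + 1)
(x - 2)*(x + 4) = x^2 + 2*x - 8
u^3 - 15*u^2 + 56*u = u*(u - 8)*(u - 7)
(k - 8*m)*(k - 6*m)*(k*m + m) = k^3*m - 14*k^2*m^2 + k^2*m + 48*k*m^3 - 14*k*m^2 + 48*m^3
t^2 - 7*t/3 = t*(t - 7/3)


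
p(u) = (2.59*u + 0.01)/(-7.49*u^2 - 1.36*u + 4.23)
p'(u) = (2.59*u + 0.01)*(14.98*u + 1.36)/(-7.49*u^2 - 1.36*u + 4.23)^2 + 2.59/(-7.49*u^2 - 1.36*u + 4.23)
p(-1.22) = 0.60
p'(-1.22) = 1.43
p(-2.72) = 0.15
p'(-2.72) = 0.07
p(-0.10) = -0.06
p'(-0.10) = 0.61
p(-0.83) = -10.76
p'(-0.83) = 611.70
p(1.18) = -0.39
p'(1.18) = 0.63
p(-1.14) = 0.74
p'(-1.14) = 2.30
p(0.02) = 0.01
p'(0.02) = 0.62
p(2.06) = -0.18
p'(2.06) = 0.10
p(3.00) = -0.12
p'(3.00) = 0.04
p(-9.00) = 0.04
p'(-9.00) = 0.00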